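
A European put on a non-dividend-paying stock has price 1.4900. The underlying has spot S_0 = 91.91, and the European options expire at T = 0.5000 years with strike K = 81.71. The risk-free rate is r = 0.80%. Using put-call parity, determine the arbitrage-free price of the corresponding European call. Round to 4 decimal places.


Put-call parity: C - P = S_0 * exp(-qT) - K * exp(-rT).
S_0 * exp(-qT) = 91.9100 * 1.00000000 = 91.91000000
K * exp(-rT) = 81.7100 * 0.99600799 = 81.38381281
C = P + S*exp(-qT) - K*exp(-rT)
C = 1.4900 + 91.91000000 - 81.38381281 = 12.0162

Answer: Call price = 12.0162


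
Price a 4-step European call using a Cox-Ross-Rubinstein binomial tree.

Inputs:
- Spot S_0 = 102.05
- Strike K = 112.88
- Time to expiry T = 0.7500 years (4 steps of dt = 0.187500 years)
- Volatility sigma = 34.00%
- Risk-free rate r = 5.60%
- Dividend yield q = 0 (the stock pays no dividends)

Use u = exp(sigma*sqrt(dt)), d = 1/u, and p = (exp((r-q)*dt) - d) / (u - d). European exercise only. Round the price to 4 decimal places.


dt = T/N = 0.187500
u = exp(sigma*sqrt(dt)) = 1.158614; d = 1/u = 0.863100
p = (exp((r-q)*dt) - d) / (u - d) = 0.498979
Discount per step: exp(-r*dt) = 0.989555
Stock lattice S(k, i) with i counting down-moves:
  k=0: S(0,0) = 102.0500
  k=1: S(1,0) = 118.2365; S(1,1) = 88.0794
  k=2: S(2,0) = 136.9905; S(2,1) = 102.0500; S(2,2) = 76.0214
  k=3: S(3,0) = 158.7191; S(3,1) = 118.2365; S(3,2) = 88.0794; S(3,3) = 65.6141
  k=4: S(4,0) = 183.8941; S(4,1) = 136.9905; S(4,2) = 102.0500; S(4,3) = 76.0214; S(4,4) = 56.6315
Terminal payoffs V(N, i) = max(S_T - K, 0):
  V(4,0) = 71.014121; V(4,1) = 24.110493; V(4,2) = 0.000000; V(4,3) = 0.000000; V(4,4) = 0.000000
Backward induction: V(k, i) = exp(-r*dt) * [p * V(k+1, i) + (1-p) * V(k+1, i+1)].
  V(3,0) = exp(-r*dt) * [p*71.014121 + (1-p)*24.110493] = 47.018119
  V(3,1) = exp(-r*dt) * [p*24.110493 + (1-p)*0.000000] = 11.904965
  V(3,2) = exp(-r*dt) * [p*0.000000 + (1-p)*0.000000] = 0.000000
  V(3,3) = exp(-r*dt) * [p*0.000000 + (1-p)*0.000000] = 0.000000
  V(2,0) = exp(-r*dt) * [p*47.018119 + (1-p)*11.904965] = 29.118332
  V(2,1) = exp(-r*dt) * [p*11.904965 + (1-p)*0.000000] = 5.878278
  V(2,2) = exp(-r*dt) * [p*0.000000 + (1-p)*0.000000] = 0.000000
  V(1,0) = exp(-r*dt) * [p*29.118332 + (1-p)*5.878278] = 17.292050
  V(1,1) = exp(-r*dt) * [p*5.878278 + (1-p)*0.000000] = 2.902500
  V(0,0) = exp(-r*dt) * [p*17.292050 + (1-p)*2.902500] = 9.977267

Answer: Price = V(0,0) = 9.9773


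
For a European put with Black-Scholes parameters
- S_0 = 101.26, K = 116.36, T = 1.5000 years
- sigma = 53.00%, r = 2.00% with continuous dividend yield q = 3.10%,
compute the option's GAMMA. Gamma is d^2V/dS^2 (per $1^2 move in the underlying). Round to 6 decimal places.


d1 = 0.0850044314; d2 = -0.5641103505
phi(d1) = 0.3975035517; exp(-qT) = 0.9545645606; exp(-rT) = 0.9704455335
Gamma = exp(-qT) * phi(d1) / (S * sigma * sqrt(T)) = 0.9545645606 * 0.3975035517 / (101.2600 * 0.5300 * 1.2247448714) = 0.005773

Answer: Gamma = 0.005773


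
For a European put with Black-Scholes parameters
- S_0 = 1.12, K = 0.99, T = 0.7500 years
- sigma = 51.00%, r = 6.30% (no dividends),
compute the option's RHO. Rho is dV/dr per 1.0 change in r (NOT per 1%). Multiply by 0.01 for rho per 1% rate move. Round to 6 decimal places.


d1 = 0.6071608360; d2 = 0.1654878801
phi(d1) = 0.3317874674; exp(-qT) = 1.0000000000; exp(-rT) = 0.9538489056
N(-d2) = 0.4342799943
Rho = -K*T*exp(-rT)*N(-d2) = -0.9900 * 0.7500 * 0.9538489056 * 0.4342799943 = -0.307571

Answer: Rho = -0.307571


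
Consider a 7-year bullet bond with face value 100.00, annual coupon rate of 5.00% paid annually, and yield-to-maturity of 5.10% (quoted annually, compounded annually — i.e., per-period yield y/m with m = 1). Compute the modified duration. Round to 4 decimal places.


Coupon per period c = face * coupon_rate / m = 5.000000
Periods per year m = 1; per-period yield y/m = 0.051000
Number of cashflows N = 7
Cashflows (t years, CF_t, discount factor 1/(1+y/m)^(m*t), PV):
  t = 1.0000: CF_t = 5.000000, DF = 0.951475, PV = 4.757374
  t = 2.0000: CF_t = 5.000000, DF = 0.905304, PV = 4.526521
  t = 3.0000: CF_t = 5.000000, DF = 0.861374, PV = 4.306871
  t = 4.0000: CF_t = 5.000000, DF = 0.819576, PV = 4.097879
  t = 5.0000: CF_t = 5.000000, DF = 0.779806, PV = 3.899029
  t = 6.0000: CF_t = 5.000000, DF = 0.741965, PV = 3.709827
  t = 7.0000: CF_t = 105.000000, DF = 0.705961, PV = 74.125952
Price P = sum_t PV_t = 99.423454
First compute Macaulay numerator sum_t t * PV_t:
  t * PV_t at t = 1.0000: 4.757374
  t * PV_t at t = 2.0000: 9.053043
  t * PV_t at t = 3.0000: 12.920613
  t * PV_t at t = 4.0000: 16.391516
  t * PV_t at t = 5.0000: 19.495143
  t * PV_t at t = 6.0000: 22.258965
  t * PV_t at t = 7.0000: 518.881667
Macaulay duration D = 603.758321 / 99.423454 = 6.072595
Modified duration = D / (1 + y/m) = 6.072595 / (1 + 0.051000) = 5.777921

Answer: Modified duration = 5.7779


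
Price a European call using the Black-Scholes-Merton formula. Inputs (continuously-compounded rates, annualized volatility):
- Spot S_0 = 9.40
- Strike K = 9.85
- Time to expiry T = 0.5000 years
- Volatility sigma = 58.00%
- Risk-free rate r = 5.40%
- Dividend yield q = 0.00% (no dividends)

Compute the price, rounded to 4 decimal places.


Answer: Price = 1.4505

Derivation:
d1 = (ln(S/K) + (r - q + 0.5*sigma^2) * T) / (sigma * sqrt(T)) = 0.15687587
d2 = d1 - sigma * sqrt(T) = -0.25324607
exp(-rT) = 0.97336124; exp(-qT) = 1.00000000
C = S_0 * exp(-qT) * N(d1) - K * exp(-rT) * N(d2)
N(d1) = 0.56232866; N(d2) = 0.40003904
C = 9.4000 * 1.00000000 * 0.56232866 - 9.8500 * 0.97336124 * 0.40003904 = 1.4505


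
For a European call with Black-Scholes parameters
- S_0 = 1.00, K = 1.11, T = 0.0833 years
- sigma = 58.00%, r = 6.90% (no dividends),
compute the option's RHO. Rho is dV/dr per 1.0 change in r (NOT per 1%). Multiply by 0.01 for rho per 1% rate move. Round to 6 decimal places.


d1 = -0.5053896143; d2 = -0.6727877027
phi(d1) = 0.3511127562; exp(-qT) = 1.0000000000; exp(-rT) = 0.9942687864
N(d2) = 0.2505411812
Rho = K*T*exp(-rT)*N(d2) = 1.1100 * 0.0833 * 0.9942687864 * 0.2505411812 = 0.023033

Answer: Rho = 0.023033


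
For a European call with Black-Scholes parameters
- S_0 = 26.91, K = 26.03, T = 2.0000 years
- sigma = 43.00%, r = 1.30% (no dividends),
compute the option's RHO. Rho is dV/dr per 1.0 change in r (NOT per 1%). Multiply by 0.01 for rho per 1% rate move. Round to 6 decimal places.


Answer: Rho = 21.210241

Derivation:
d1 = 0.4014857678; d2 = -0.2066260640
phi(d1) = 0.3680509335; exp(-qT) = 1.0000000000; exp(-rT) = 0.9743350896
N(d2) = 0.4181509517
Rho = K*T*exp(-rT)*N(d2) = 26.0300 * 2.0000 * 0.9743350896 * 0.4181509517 = 21.210241


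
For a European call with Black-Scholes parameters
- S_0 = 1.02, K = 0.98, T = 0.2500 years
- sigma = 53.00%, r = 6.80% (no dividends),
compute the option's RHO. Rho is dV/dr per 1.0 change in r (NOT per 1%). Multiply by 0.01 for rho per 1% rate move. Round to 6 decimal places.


Answer: Rho = 0.128365

Derivation:
d1 = 0.3476144702; d2 = 0.0826144702
phi(d1) = 0.3755527106; exp(-qT) = 1.0000000000; exp(-rT) = 0.9831436846
N(d2) = 0.5329209525
Rho = K*T*exp(-rT)*N(d2) = 0.9800 * 0.2500 * 0.9831436846 * 0.5329209525 = 0.128365


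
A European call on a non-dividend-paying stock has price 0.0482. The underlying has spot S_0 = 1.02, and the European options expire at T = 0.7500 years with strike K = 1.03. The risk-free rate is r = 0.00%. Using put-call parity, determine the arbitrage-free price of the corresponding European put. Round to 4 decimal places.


Put-call parity: C - P = S_0 * exp(-qT) - K * exp(-rT).
S_0 * exp(-qT) = 1.0200 * 1.00000000 = 1.02000000
K * exp(-rT) = 1.0300 * 1.00000000 = 1.03000000
P = C - S*exp(-qT) + K*exp(-rT)
P = 0.0482 - 1.02000000 + 1.03000000 = 0.0582

Answer: Put price = 0.0582


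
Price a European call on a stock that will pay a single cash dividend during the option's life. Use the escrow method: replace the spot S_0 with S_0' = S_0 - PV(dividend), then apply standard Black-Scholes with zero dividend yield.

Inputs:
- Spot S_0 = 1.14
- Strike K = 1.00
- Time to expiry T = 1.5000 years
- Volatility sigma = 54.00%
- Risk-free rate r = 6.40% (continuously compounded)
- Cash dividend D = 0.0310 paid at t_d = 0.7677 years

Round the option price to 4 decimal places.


PV(D) = D * exp(-r * t_d) = 0.0310 * 0.95205469 = 0.02951370
S_0' = S_0 - PV(D) = 1.1400 - 0.02951370 = 1.11048630
d1 = (ln(S_0'/K) + (r + sigma^2/2)*T) / (sigma*sqrt(T)) = 0.63429390
d2 = d1 - sigma*sqrt(T) = -0.02706833
exp(-rT) = 0.90846402
N(d1) = 0.73705548; N(d2) = 0.48920262
C = S_0' * N(d1) - K * exp(-rT) * N(d2) = 1.11048630 * 0.73705548 - 1.0000 * 0.90846402 * 0.48920262 = 0.3741

Answer: Price = 0.3741


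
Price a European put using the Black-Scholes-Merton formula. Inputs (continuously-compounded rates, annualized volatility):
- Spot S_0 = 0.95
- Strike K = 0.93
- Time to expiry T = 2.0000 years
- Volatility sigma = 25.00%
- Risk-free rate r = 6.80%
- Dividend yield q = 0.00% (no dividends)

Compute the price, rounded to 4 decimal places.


d1 = (ln(S/K) + (r - q + 0.5*sigma^2) * T) / (sigma * sqrt(T)) = 0.62162436
d2 = d1 - sigma * sqrt(T) = 0.26807096
exp(-rT) = 0.87284263; exp(-qT) = 1.00000000
P = K * exp(-rT) * N(-d2) - S_0 * exp(-qT) * N(-d1)
N(-d1) = 0.26709445; N(-d2) = 0.39432235
P = 0.9300 * 0.87284263 * 0.39432235 - 0.9500 * 1.00000000 * 0.26709445 = 0.0663

Answer: Price = 0.0663


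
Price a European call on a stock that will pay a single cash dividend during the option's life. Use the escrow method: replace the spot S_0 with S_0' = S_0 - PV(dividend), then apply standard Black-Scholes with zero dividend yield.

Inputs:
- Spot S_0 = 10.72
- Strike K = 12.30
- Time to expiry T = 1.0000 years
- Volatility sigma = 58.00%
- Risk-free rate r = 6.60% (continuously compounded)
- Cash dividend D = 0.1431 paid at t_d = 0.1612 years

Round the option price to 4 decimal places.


PV(D) = D * exp(-r * t_d) = 0.1431 * 0.98941720 = 0.14158560
S_0' = S_0 - PV(D) = 10.7200 - 0.14158560 = 10.57841440
d1 = (ln(S_0'/K) + (r + sigma^2/2)*T) / (sigma*sqrt(T)) = 0.14382118
d2 = d1 - sigma*sqrt(T) = -0.43617882
exp(-rT) = 0.93613086
N(d1) = 0.55717916; N(d2) = 0.33135350
C = S_0' * N(d1) - K * exp(-rT) * N(d2) = 10.57841440 * 0.55717916 - 12.3000 * 0.93613086 * 0.33135350 = 2.0787

Answer: Price = 2.0787


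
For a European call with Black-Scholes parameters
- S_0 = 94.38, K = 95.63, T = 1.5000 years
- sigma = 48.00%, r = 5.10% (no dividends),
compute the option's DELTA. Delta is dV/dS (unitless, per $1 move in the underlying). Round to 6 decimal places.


Answer: Delta = 0.656043

Derivation:
d1 = 0.4016867333; d2 = -0.1861908050
phi(d1) = 0.3680212312; exp(-qT) = 1.0000000000; exp(-rT) = 0.9263529143
N(d1) = 0.6560427053
Delta = exp(-qT) * N(d1) = 1.0000000000 * 0.6560427053 = 0.656043


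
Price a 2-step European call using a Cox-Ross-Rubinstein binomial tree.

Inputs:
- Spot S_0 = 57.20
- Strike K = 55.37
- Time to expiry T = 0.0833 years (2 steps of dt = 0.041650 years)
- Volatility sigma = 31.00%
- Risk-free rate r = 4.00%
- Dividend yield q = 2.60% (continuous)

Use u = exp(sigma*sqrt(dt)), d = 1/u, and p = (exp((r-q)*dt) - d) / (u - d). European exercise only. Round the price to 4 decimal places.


dt = T/N = 0.041650
u = exp(sigma*sqrt(dt)) = 1.065310; d = 1/u = 0.938694
p = (exp((r-q)*dt) - d) / (u - d) = 0.488795
Discount per step: exp(-r*dt) = 0.998335
Stock lattice S(k, i) with i counting down-moves:
  k=0: S(0,0) = 57.2000
  k=1: S(1,0) = 60.9357; S(1,1) = 53.6933
  k=2: S(2,0) = 64.9154; S(2,1) = 57.2000; S(2,2) = 50.4016
Terminal payoffs V(N, i) = max(S_T - K, 0):
  V(2,0) = 9.545444; V(2,1) = 1.830000; V(2,2) = 0.000000
Backward induction: V(k, i) = exp(-r*dt) * [p * V(k+1, i) + (1-p) * V(k+1, i+1)].
  V(1,0) = exp(-r*dt) * [p*9.545444 + (1-p)*1.830000] = 5.591950
  V(1,1) = exp(-r*dt) * [p*1.830000 + (1-p)*0.000000] = 0.893007
  V(0,0) = exp(-r*dt) * [p*5.591950 + (1-p)*0.893007] = 3.184519

Answer: Price = V(0,0) = 3.1845


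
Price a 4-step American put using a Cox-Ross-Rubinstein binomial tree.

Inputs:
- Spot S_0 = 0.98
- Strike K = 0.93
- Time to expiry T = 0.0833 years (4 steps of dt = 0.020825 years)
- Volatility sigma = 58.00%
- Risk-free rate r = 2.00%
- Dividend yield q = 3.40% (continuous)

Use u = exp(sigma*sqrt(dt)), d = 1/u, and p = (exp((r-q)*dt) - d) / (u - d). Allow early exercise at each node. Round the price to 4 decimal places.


Answer: Price = V(0,0) = 0.0445

Derivation:
dt = T/N = 0.020825
u = exp(sigma*sqrt(dt)) = 1.087302; d = 1/u = 0.919708
p = (exp((r-q)*dt) - d) / (u - d) = 0.477348
Discount per step: exp(-r*dt) = 0.999584
Stock lattice S(k, i) with i counting down-moves:
  k=0: S(0,0) = 0.9800
  k=1: S(1,0) = 1.0656; S(1,1) = 0.9013
  k=2: S(2,0) = 1.1586; S(2,1) = 0.9800; S(2,2) = 0.8289
  k=3: S(3,0) = 1.2597; S(3,1) = 1.0656; S(3,2) = 0.9013; S(3,3) = 0.7624
  k=4: S(4,0) = 1.3697; S(4,1) = 1.1586; S(4,2) = 0.9800; S(4,3) = 0.8289; S(4,4) = 0.7012
Terminal payoffs V(N, i) = max(K - S_T, 0):
  V(4,0) = 0.000000; V(4,1) = 0.000000; V(4,2) = 0.000000; V(4,3) = 0.101054; V(4,4) = 0.228826
Backward induction: V(k, i) = exp(-r*dt) * [p * V(k+1, i) + (1-p) * V(k+1, i+1)]; then take max(V_cont, immediate exercise) for American.
  V(3,0) = exp(-r*dt) * [p*0.000000 + (1-p)*0.000000] = 0.000000; exercise = 0.000000; V(3,0) = max -> 0.000000
  V(3,1) = exp(-r*dt) * [p*0.000000 + (1-p)*0.000000] = 0.000000; exercise = 0.000000; V(3,1) = max -> 0.000000
  V(3,2) = exp(-r*dt) * [p*0.000000 + (1-p)*0.101054] = 0.052794; exercise = 0.028686; V(3,2) = max -> 0.052794
  V(3,3) = exp(-r*dt) * [p*0.101054 + (1-p)*0.228826] = 0.167764; exercise = 0.167612; V(3,3) = max -> 0.167764
  V(2,0) = exp(-r*dt) * [p*0.000000 + (1-p)*0.000000] = 0.000000; exercise = 0.000000; V(2,0) = max -> 0.000000
  V(2,1) = exp(-r*dt) * [p*0.000000 + (1-p)*0.052794] = 0.027582; exercise = 0.000000; V(2,1) = max -> 0.027582
  V(2,2) = exp(-r*dt) * [p*0.052794 + (1-p)*0.167764] = 0.112837; exercise = 0.101054; V(2,2) = max -> 0.112837
  V(1,0) = exp(-r*dt) * [p*0.000000 + (1-p)*0.027582] = 0.014410; exercise = 0.000000; V(1,0) = max -> 0.014410
  V(1,1) = exp(-r*dt) * [p*0.027582 + (1-p)*0.112837] = 0.072110; exercise = 0.028686; V(1,1) = max -> 0.072110
  V(0,0) = exp(-r*dt) * [p*0.014410 + (1-p)*0.072110] = 0.044548; exercise = 0.000000; V(0,0) = max -> 0.044548


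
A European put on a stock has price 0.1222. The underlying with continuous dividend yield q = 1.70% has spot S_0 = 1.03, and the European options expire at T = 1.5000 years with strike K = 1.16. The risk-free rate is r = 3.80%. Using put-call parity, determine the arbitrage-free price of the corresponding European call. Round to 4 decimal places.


Answer: Call price = 0.0305

Derivation:
Put-call parity: C - P = S_0 * exp(-qT) - K * exp(-rT).
S_0 * exp(-qT) = 1.0300 * 0.97482238 = 1.00406705
K * exp(-rT) = 1.1600 * 0.94459407 = 1.09572912
C = P + S*exp(-qT) - K*exp(-rT)
C = 0.1222 + 1.00406705 - 1.09572912 = 0.0305


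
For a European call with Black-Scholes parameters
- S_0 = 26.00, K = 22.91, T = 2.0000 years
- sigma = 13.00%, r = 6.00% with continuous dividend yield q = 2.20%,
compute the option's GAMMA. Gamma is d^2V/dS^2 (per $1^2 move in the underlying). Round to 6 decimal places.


d1 = 1.1935040049; d2 = 1.0096562418
phi(d1) = 0.1957015591; exp(-qT) = 0.9569539575; exp(-rT) = 0.8869204367
Gamma = exp(-qT) * phi(d1) / (S * sigma * sqrt(T)) = 0.9569539575 * 0.1957015591 / (26.0000 * 0.1300 * 1.4142135624) = 0.039179

Answer: Gamma = 0.039179


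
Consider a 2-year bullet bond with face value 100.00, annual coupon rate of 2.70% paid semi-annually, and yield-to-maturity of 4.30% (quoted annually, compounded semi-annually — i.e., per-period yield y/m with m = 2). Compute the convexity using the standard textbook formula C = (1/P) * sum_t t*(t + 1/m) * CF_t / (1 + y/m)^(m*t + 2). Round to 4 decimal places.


Answer: Convexity = 4.6632

Derivation:
Coupon per period c = face * coupon_rate / m = 1.350000
Periods per year m = 2; per-period yield y/m = 0.021500
Number of cashflows N = 4
Cashflows (t years, CF_t, discount factor 1/(1+y/m)^(m*t), PV):
  t = 0.5000: CF_t = 1.350000, DF = 0.978953, PV = 1.321586
  t = 1.0000: CF_t = 1.350000, DF = 0.958348, PV = 1.293770
  t = 1.5000: CF_t = 1.350000, DF = 0.938177, PV = 1.266539
  t = 2.0000: CF_t = 101.350000, DF = 0.918431, PV = 93.082978
Price P = sum_t PV_t = 96.964873
Convexity numerator sum_t t*(t + 1/m) * CF_t / (1+y/m)^(m*t + 2):
  t = 0.5000: term = 0.633270
  t = 1.0000: term = 1.859823
  t = 1.5000: term = 3.641356
  t = 2.0000: term = 446.029447
Convexity = (1/P) * sum = 452.163895 / 96.964873 = 4.663172


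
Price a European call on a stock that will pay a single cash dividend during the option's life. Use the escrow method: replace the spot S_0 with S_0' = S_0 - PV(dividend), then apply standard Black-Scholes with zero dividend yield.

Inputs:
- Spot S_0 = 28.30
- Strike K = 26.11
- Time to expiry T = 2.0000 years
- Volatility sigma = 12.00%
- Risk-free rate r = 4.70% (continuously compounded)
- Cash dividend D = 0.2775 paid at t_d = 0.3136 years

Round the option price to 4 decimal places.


PV(D) = D * exp(-r * t_d) = 0.2775 * 0.98536889 = 0.27343987
S_0' = S_0 - PV(D) = 28.3000 - 0.27343987 = 28.02656013
d1 = (ln(S_0'/K) + (r + sigma^2/2)*T) / (sigma*sqrt(T)) = 1.05614797
d2 = d1 - sigma*sqrt(T) = 0.88644234
exp(-rT) = 0.91028276
N(d1) = 0.85454969; N(d2) = 0.81231039
C = S_0' * N(d1) - K * exp(-rT) * N(d2) = 28.02656013 * 0.85454969 - 26.1100 * 0.91028276 * 0.81231039 = 4.6435

Answer: Price = 4.6435


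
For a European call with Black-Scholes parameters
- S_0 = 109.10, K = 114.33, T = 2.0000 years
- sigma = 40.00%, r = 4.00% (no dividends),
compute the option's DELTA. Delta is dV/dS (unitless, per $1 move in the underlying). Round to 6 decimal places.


Answer: Delta = 0.633633

Derivation:
d1 = 0.3414899532; d2 = -0.2241954718
phi(d1) = 0.3763460447; exp(-qT) = 1.0000000000; exp(-rT) = 0.9231163464
N(d1) = 0.6336326165
Delta = exp(-qT) * N(d1) = 1.0000000000 * 0.6336326165 = 0.633633


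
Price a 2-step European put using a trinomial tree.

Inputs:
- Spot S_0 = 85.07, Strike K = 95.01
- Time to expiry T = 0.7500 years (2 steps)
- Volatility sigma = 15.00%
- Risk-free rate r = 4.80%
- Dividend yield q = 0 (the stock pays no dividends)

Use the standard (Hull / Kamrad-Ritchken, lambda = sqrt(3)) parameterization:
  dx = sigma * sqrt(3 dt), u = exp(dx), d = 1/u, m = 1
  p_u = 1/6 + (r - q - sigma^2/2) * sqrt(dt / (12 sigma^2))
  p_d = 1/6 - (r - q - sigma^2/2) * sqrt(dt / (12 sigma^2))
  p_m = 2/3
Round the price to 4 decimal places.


Answer: Price = V(0,0) = 8.8069

Derivation:
dt = T/N = 0.375000; dx = sigma*sqrt(3*dt) = 0.159099
u = exp(dx) = 1.172454; d = 1/u = 0.852912
p_u = 0.209977, p_m = 0.666667, p_d = 0.123356
Discount per step: exp(-r*dt) = 0.982161
Stock lattice S(k, j) with j the centered position index:
  k=0: S(0,+0) = 85.0700
  k=1: S(1,-1) = 72.5572; S(1,+0) = 85.0700; S(1,+1) = 99.7407
  k=2: S(2,-2) = 61.8849; S(2,-1) = 72.5572; S(2,+0) = 85.0700; S(2,+1) = 99.7407; S(2,+2) = 116.9413
Terminal payoffs V(N, j) = max(K - S_T, 0):
  V(2,-2) = 33.125088; V(2,-1) = 22.452785; V(2,+0) = 9.940000; V(2,+1) = 0.000000; V(2,+2) = 0.000000
Backward induction: V(k, j) = exp(-r*dt) * [p_u * V(k+1, j+1) + p_m * V(k+1, j) + p_d * V(k+1, j-1)]
  V(1,-1) = exp(-r*dt) * [p_u*9.940000 + p_m*22.452785 + p_d*33.125088] = 20.764736
  V(1,+0) = exp(-r*dt) * [p_u*0.000000 + p_m*9.940000 + p_d*22.452785] = 9.228740
  V(1,+1) = exp(-r*dt) * [p_u*0.000000 + p_m*0.000000 + p_d*9.940000] = 1.204289
  V(0,+0) = exp(-r*dt) * [p_u*1.204289 + p_m*9.228740 + p_d*20.764736] = 8.806870


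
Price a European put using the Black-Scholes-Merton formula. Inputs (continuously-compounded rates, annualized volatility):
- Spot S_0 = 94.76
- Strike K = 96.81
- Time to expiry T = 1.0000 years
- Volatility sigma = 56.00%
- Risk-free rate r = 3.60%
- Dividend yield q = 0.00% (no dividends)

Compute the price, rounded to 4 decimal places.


d1 = (ln(S/K) + (r - q + 0.5*sigma^2) * T) / (sigma * sqrt(T)) = 0.30606622
d2 = d1 - sigma * sqrt(T) = -0.25393378
exp(-rT) = 0.96464029; exp(-qT) = 1.00000000
P = K * exp(-rT) * N(-d2) - S_0 * exp(-qT) * N(-d1)
N(-d1) = 0.37977711; N(-d2) = 0.60022664
P = 96.8100 * 0.96464029 * 0.60022664 - 94.7600 * 1.00000000 * 0.37977711 = 20.0656

Answer: Price = 20.0656


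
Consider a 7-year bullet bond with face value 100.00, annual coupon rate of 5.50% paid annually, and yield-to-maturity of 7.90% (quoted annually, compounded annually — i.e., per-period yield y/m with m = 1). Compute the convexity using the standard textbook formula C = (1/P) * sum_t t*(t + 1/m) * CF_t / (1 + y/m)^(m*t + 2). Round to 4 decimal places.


Coupon per period c = face * coupon_rate / m = 5.500000
Periods per year m = 1; per-period yield y/m = 0.079000
Number of cashflows N = 7
Cashflows (t years, CF_t, discount factor 1/(1+y/m)^(m*t), PV):
  t = 1.0000: CF_t = 5.500000, DF = 0.926784, PV = 5.097312
  t = 2.0000: CF_t = 5.500000, DF = 0.858929, PV = 4.724108
  t = 3.0000: CF_t = 5.500000, DF = 0.796041, PV = 4.378228
  t = 4.0000: CF_t = 5.500000, DF = 0.737758, PV = 4.057672
  t = 5.0000: CF_t = 5.500000, DF = 0.683743, PV = 3.760585
  t = 6.0000: CF_t = 5.500000, DF = 0.633682, PV = 3.485251
  t = 7.0000: CF_t = 105.500000, DF = 0.587286, PV = 61.958707
Price P = sum_t PV_t = 87.461863
Convexity numerator sum_t t*(t + 1/m) * CF_t / (1+y/m)^(m*t + 2):
  t = 1.0000: term = 8.756456
  t = 2.0000: term = 24.346030
  t = 3.0000: term = 45.127026
  t = 4.0000: term = 69.705014
  t = 5.0000: term = 96.902243
  t = 6.0000: term = 125.730436
  t = 7.0000: term = 2980.214233
Convexity = (1/P) * sum = 3350.781438 / 87.461863 = 38.311343

Answer: Convexity = 38.3113


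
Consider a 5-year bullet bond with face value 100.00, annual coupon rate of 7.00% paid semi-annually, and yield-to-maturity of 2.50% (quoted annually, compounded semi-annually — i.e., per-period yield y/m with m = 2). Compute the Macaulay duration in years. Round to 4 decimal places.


Coupon per period c = face * coupon_rate / m = 3.500000
Periods per year m = 2; per-period yield y/m = 0.012500
Number of cashflows N = 10
Cashflows (t years, CF_t, discount factor 1/(1+y/m)^(m*t), PV):
  t = 0.5000: CF_t = 3.500000, DF = 0.987654, PV = 3.456790
  t = 1.0000: CF_t = 3.500000, DF = 0.975461, PV = 3.414114
  t = 1.5000: CF_t = 3.500000, DF = 0.963418, PV = 3.371964
  t = 2.0000: CF_t = 3.500000, DF = 0.951524, PV = 3.330335
  t = 2.5000: CF_t = 3.500000, DF = 0.939777, PV = 3.289220
  t = 3.0000: CF_t = 3.500000, DF = 0.928175, PV = 3.248612
  t = 3.5000: CF_t = 3.500000, DF = 0.916716, PV = 3.208506
  t = 4.0000: CF_t = 3.500000, DF = 0.905398, PV = 3.168895
  t = 4.5000: CF_t = 3.500000, DF = 0.894221, PV = 3.129772
  t = 5.0000: CF_t = 103.500000, DF = 0.883181, PV = 91.409226
Price P = sum_t PV_t = 121.027433
Macaulay numerator sum_t t * PV_t:
  t * PV_t at t = 0.5000: 1.728395
  t * PV_t at t = 1.0000: 3.414114
  t * PV_t at t = 1.5000: 5.057946
  t * PV_t at t = 2.0000: 6.660670
  t * PV_t at t = 2.5000: 8.223049
  t * PV_t at t = 3.0000: 9.745836
  t * PV_t at t = 3.5000: 11.229770
  t * PV_t at t = 4.0000: 12.675578
  t * PV_t at t = 4.5000: 14.083976
  t * PV_t at t = 5.0000: 457.046129
Macaulay duration D = (sum_t t * PV_t) / P = 529.865464 / 121.027433 = 4.378061

Answer: Macaulay duration = 4.3781 years


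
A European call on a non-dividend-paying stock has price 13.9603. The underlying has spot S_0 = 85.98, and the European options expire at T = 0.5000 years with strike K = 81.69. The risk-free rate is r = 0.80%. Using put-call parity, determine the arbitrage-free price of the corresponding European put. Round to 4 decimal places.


Put-call parity: C - P = S_0 * exp(-qT) - K * exp(-rT).
S_0 * exp(-qT) = 85.9800 * 1.00000000 = 85.98000000
K * exp(-rT) = 81.6900 * 0.99600799 = 81.36389265
P = C - S*exp(-qT) + K*exp(-rT)
P = 13.9603 - 85.98000000 + 81.36389265 = 9.3442

Answer: Put price = 9.3442


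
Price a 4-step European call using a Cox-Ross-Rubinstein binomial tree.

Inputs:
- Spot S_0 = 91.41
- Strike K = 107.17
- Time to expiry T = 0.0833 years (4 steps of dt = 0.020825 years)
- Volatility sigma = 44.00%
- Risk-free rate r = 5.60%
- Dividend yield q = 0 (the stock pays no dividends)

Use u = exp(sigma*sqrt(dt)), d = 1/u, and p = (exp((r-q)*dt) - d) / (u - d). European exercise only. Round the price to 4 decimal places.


Answer: Price = V(0,0) = 0.6290

Derivation:
dt = T/N = 0.020825
u = exp(sigma*sqrt(dt)) = 1.065555; d = 1/u = 0.938478
p = (exp((r-q)*dt) - d) / (u - d) = 0.493314
Discount per step: exp(-r*dt) = 0.998834
Stock lattice S(k, i) with i counting down-moves:
  k=0: S(0,0) = 91.4100
  k=1: S(1,0) = 97.4024; S(1,1) = 85.7863
  k=2: S(2,0) = 103.7876; S(2,1) = 91.4100; S(2,2) = 80.5085
  k=3: S(3,0) = 110.5914; S(3,1) = 97.4024; S(3,2) = 85.7863; S(3,3) = 75.5555
  k=4: S(4,0) = 117.8412; S(4,1) = 103.7876; S(4,2) = 91.4100; S(4,3) = 80.5085; S(4,4) = 70.9072
Terminal payoffs V(N, i) = max(S_T - K, 0):
  V(4,0) = 10.671227; V(4,1) = 0.000000; V(4,2) = 0.000000; V(4,3) = 0.000000; V(4,4) = 0.000000
Backward induction: V(k, i) = exp(-r*dt) * [p * V(k+1, i) + (1-p) * V(k+1, i+1)].
  V(3,0) = exp(-r*dt) * [p*10.671227 + (1-p)*0.000000] = 5.258129
  V(3,1) = exp(-r*dt) * [p*0.000000 + (1-p)*0.000000] = 0.000000
  V(3,2) = exp(-r*dt) * [p*0.000000 + (1-p)*0.000000] = 0.000000
  V(3,3) = exp(-r*dt) * [p*0.000000 + (1-p)*0.000000] = 0.000000
  V(2,0) = exp(-r*dt) * [p*5.258129 + (1-p)*0.000000] = 2.590884
  V(2,1) = exp(-r*dt) * [p*0.000000 + (1-p)*0.000000] = 0.000000
  V(2,2) = exp(-r*dt) * [p*0.000000 + (1-p)*0.000000] = 0.000000
  V(1,0) = exp(-r*dt) * [p*2.590884 + (1-p)*0.000000] = 1.276629
  V(1,1) = exp(-r*dt) * [p*0.000000 + (1-p)*0.000000] = 0.000000
  V(0,0) = exp(-r*dt) * [p*1.276629 + (1-p)*0.000000] = 0.629045


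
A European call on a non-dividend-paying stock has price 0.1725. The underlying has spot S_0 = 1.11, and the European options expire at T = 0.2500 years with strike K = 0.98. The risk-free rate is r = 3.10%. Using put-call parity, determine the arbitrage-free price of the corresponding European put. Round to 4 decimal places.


Put-call parity: C - P = S_0 * exp(-qT) - K * exp(-rT).
S_0 * exp(-qT) = 1.1100 * 1.00000000 = 1.11000000
K * exp(-rT) = 0.9800 * 0.99227995 = 0.97243435
P = C - S*exp(-qT) + K*exp(-rT)
P = 0.1725 - 1.11000000 + 0.97243435 = 0.0349

Answer: Put price = 0.0349


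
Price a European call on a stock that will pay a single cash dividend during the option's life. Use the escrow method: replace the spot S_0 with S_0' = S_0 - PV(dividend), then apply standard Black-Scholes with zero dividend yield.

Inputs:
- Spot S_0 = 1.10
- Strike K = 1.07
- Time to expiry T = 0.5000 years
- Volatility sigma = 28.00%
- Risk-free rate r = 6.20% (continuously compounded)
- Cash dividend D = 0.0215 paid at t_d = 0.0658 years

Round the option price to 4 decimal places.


Answer: Price = 0.1057

Derivation:
PV(D) = D * exp(-r * t_d) = 0.0215 * 0.99592871 = 0.02141247
S_0' = S_0 - PV(D) = 1.1000 - 0.02141247 = 1.07858753
d1 = (ln(S_0'/K) + (r + sigma^2/2)*T) / (sigma*sqrt(T)) = 0.29594286
d2 = d1 - sigma*sqrt(T) = 0.09795296
exp(-rT) = 0.96947557
N(d1) = 0.61636314; N(d2) = 0.53901518
C = S_0' * N(d1) - K * exp(-rT) * N(d2) = 1.07858753 * 0.61636314 - 1.0700 * 0.96947557 * 0.53901518 = 0.1057


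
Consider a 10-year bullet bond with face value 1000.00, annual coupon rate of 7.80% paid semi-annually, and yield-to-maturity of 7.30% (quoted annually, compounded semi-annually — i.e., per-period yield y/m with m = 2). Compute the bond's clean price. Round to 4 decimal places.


Answer: Price = 1035.0536

Derivation:
Coupon per period c = face * coupon_rate / m = 39.000000
Periods per year m = 2; per-period yield y/m = 0.036500
Number of cashflows N = 20
Cashflows (t years, CF_t, discount factor 1/(1+y/m)^(m*t), PV):
  t = 0.5000: CF_t = 39.000000, DF = 0.964785, PV = 37.626628
  t = 1.0000: CF_t = 39.000000, DF = 0.930811, PV = 36.301619
  t = 1.5000: CF_t = 39.000000, DF = 0.898033, PV = 35.023270
  t = 2.0000: CF_t = 39.000000, DF = 0.866409, PV = 33.789937
  t = 2.5000: CF_t = 39.000000, DF = 0.835898, PV = 32.600036
  t = 3.0000: CF_t = 39.000000, DF = 0.806462, PV = 31.452036
  t = 3.5000: CF_t = 39.000000, DF = 0.778063, PV = 30.344463
  t = 4.0000: CF_t = 39.000000, DF = 0.750664, PV = 29.275893
  t = 4.5000: CF_t = 39.000000, DF = 0.724230, PV = 28.244953
  t = 5.0000: CF_t = 39.000000, DF = 0.698726, PV = 27.250316
  t = 5.5000: CF_t = 39.000000, DF = 0.674121, PV = 26.290705
  t = 6.0000: CF_t = 39.000000, DF = 0.650382, PV = 25.364887
  t = 6.5000: CF_t = 39.000000, DF = 0.627479, PV = 24.471671
  t = 7.0000: CF_t = 39.000000, DF = 0.605382, PV = 23.609909
  t = 7.5000: CF_t = 39.000000, DF = 0.584064, PV = 22.778494
  t = 8.0000: CF_t = 39.000000, DF = 0.563496, PV = 21.976357
  t = 8.5000: CF_t = 39.000000, DF = 0.543653, PV = 21.202467
  t = 9.0000: CF_t = 39.000000, DF = 0.524508, PV = 20.455829
  t = 9.5000: CF_t = 39.000000, DF = 0.506038, PV = 19.735484
  t = 10.0000: CF_t = 1039.000000, DF = 0.488218, PV = 507.258600
Price P = sum_t PV_t = 1035.053555


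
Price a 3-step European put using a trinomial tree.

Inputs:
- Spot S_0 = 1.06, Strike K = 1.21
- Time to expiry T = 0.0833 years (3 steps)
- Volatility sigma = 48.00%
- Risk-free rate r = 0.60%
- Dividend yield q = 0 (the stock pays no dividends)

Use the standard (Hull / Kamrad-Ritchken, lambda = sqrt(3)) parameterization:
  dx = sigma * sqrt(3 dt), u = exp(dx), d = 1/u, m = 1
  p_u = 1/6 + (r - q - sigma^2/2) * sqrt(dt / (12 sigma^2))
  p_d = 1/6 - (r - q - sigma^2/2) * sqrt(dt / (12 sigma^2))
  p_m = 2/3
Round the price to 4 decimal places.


Answer: Price = V(0,0) = 0.1617

Derivation:
dt = T/N = 0.027767; dx = sigma*sqrt(3*dt) = 0.138536
u = exp(dx) = 1.148591; d = 1/u = 0.870632
p_u = 0.155723, p_m = 0.666667, p_d = 0.177610
Discount per step: exp(-r*dt) = 0.999833
Stock lattice S(k, j) with j the centered position index:
  k=0: S(0,+0) = 1.0600
  k=1: S(1,-1) = 0.9229; S(1,+0) = 1.0600; S(1,+1) = 1.2175
  k=2: S(2,-2) = 0.8035; S(2,-1) = 0.9229; S(2,+0) = 1.0600; S(2,+1) = 1.2175; S(2,+2) = 1.3984
  k=3: S(3,-3) = 0.6995; S(3,-2) = 0.8035; S(3,-1) = 0.9229; S(3,+0) = 1.0600; S(3,+1) = 1.2175; S(3,+2) = 1.3984; S(3,+3) = 1.6062
Terminal payoffs V(N, j) = max(K - S_T, 0):
  V(3,-3) = 0.510465; V(3,-2) = 0.406521; V(3,-1) = 0.287130; V(3,+0) = 0.150000; V(3,+1) = 0.000000; V(3,+2) = 0.000000; V(3,+3) = 0.000000
Backward induction: V(k, j) = exp(-r*dt) * [p_u * V(k+1, j+1) + p_m * V(k+1, j) + p_d * V(k+1, j-1)]
  V(2,-2) = exp(-r*dt) * [p_u*0.287130 + p_m*0.406521 + p_d*0.510465] = 0.406323
  V(2,-1) = exp(-r*dt) * [p_u*0.150000 + p_m*0.287130 + p_d*0.406521] = 0.286933
  V(2,+0) = exp(-r*dt) * [p_u*0.000000 + p_m*0.150000 + p_d*0.287130] = 0.150972
  V(2,+1) = exp(-r*dt) * [p_u*0.000000 + p_m*0.000000 + p_d*0.150000] = 0.026637
  V(2,+2) = exp(-r*dt) * [p_u*0.000000 + p_m*0.000000 + p_d*0.000000] = 0.000000
  V(1,-1) = exp(-r*dt) * [p_u*0.150972 + p_m*0.286933 + p_d*0.406323] = 0.286918
  V(1,+0) = exp(-r*dt) * [p_u*0.026637 + p_m*0.150972 + p_d*0.286933] = 0.155732
  V(1,+1) = exp(-r*dt) * [p_u*0.000000 + p_m*0.026637 + p_d*0.150972] = 0.044565
  V(0,+0) = exp(-r*dt) * [p_u*0.044565 + p_m*0.155732 + p_d*0.286918] = 0.161694


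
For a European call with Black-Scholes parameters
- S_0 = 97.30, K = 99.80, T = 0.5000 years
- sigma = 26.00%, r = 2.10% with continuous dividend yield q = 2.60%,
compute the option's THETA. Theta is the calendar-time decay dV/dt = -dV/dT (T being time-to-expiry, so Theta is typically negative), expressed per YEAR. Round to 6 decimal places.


d1 = -0.0596645504; d2 = -0.2435123135
phi(d1) = 0.3982328229; exp(-qT) = 0.9870841350; exp(-rT) = 0.9895549326
Theta = -S*exp(-qT)*phi(d1)*sigma/(2*sqrt(T)) - r*K*exp(-rT)*N(d2) + q*S*exp(-qT)*N(d1)
N(d1) = 0.4762114031; N(d2) = 0.4038042737; sqrt(T) = 0.7071067812
Term 1 = -97.3000 * 0.9870841350 * 0.3982328229 * 0.2600 / (2 * 0.7071067812) = -7.0317336888
Term 2 = -0.0210 * 99.8000 * 0.9895549326 * 0.4038042737 = -0.8374534094
Term 3 = 0.0260 * 97.3000 * 0.9870841350 * 0.4762114031 = 1.1891596117
Theta = -7.0317336888 + (-0.8374534094) + (1.1891596117) = -6.680027

Answer: Theta = -6.680027


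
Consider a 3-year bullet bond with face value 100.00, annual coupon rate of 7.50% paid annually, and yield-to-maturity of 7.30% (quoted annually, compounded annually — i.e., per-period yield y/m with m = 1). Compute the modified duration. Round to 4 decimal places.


Coupon per period c = face * coupon_rate / m = 7.500000
Periods per year m = 1; per-period yield y/m = 0.073000
Number of cashflows N = 3
Cashflows (t years, CF_t, discount factor 1/(1+y/m)^(m*t), PV):
  t = 1.0000: CF_t = 7.500000, DF = 0.931966, PV = 6.989748
  t = 2.0000: CF_t = 7.500000, DF = 0.868561, PV = 6.514211
  t = 3.0000: CF_t = 107.500000, DF = 0.809470, PV = 87.018040
Price P = sum_t PV_t = 100.522000
First compute Macaulay numerator sum_t t * PV_t:
  t * PV_t at t = 1.0000: 6.989748
  t * PV_t at t = 2.0000: 13.028422
  t * PV_t at t = 3.0000: 261.054121
Macaulay duration D = 281.072291 / 100.522000 = 2.796127
Modified duration = D / (1 + y/m) = 2.796127 / (1 + 0.073000) = 2.605897

Answer: Modified duration = 2.6059


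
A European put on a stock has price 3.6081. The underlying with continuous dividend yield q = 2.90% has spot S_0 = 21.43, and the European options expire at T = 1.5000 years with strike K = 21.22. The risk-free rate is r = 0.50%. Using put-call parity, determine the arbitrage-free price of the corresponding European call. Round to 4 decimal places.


Put-call parity: C - P = S_0 * exp(-qT) - K * exp(-rT).
S_0 * exp(-qT) = 21.4300 * 0.95743255 = 20.51777963
K * exp(-rT) = 21.2200 * 0.99252805 = 21.06144532
C = P + S*exp(-qT) - K*exp(-rT)
C = 3.6081 + 20.51777963 - 21.06144532 = 3.0644

Answer: Call price = 3.0644


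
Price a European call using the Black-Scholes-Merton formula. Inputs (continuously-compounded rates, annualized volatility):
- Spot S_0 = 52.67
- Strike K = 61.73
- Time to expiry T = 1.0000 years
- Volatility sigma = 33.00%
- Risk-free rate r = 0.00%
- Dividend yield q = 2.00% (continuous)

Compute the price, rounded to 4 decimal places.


Answer: Price = 3.4270

Derivation:
d1 = (ln(S/K) + (r - q + 0.5*sigma^2) * T) / (sigma * sqrt(T)) = -0.37658789
d2 = d1 - sigma * sqrt(T) = -0.70658789
exp(-rT) = 1.00000000; exp(-qT) = 0.98019867
C = S_0 * exp(-qT) * N(d1) - K * exp(-rT) * N(d2)
N(d1) = 0.35323995; N(d2) = 0.23991131
C = 52.6700 * 0.98019867 * 0.35323995 - 61.7300 * 1.00000000 * 0.23991131 = 3.4270


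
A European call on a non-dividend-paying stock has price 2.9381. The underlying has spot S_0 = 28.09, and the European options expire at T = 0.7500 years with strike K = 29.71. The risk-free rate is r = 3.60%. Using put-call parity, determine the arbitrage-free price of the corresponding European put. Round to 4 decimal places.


Put-call parity: C - P = S_0 * exp(-qT) - K * exp(-rT).
S_0 * exp(-qT) = 28.0900 * 1.00000000 = 28.09000000
K * exp(-rT) = 29.7100 * 0.97336124 = 28.91856249
P = C - S*exp(-qT) + K*exp(-rT)
P = 2.9381 - 28.09000000 + 28.91856249 = 3.7667

Answer: Put price = 3.7667


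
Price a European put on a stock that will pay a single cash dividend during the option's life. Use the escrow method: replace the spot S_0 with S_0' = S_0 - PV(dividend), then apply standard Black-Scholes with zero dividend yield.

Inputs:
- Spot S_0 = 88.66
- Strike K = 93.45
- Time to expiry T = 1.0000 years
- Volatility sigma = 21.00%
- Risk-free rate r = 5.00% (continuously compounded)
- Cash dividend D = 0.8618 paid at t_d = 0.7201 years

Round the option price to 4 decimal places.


PV(D) = D * exp(-r * t_d) = 0.8618 * 0.96463547 = 0.83132285
S_0' = S_0 - PV(D) = 88.6600 - 0.83132285 = 87.82867715
d1 = (ln(S_0'/K) + (r + sigma^2/2)*T) / (sigma*sqrt(T)) = 0.04767396
d2 = d1 - sigma*sqrt(T) = -0.16232604
exp(-rT) = 0.95122942
N(-d1) = 0.48098804; N(-d2) = 0.56447544
P = K * exp(-rT) * N(-d2) - S_0' * N(-d1) = 93.4500 * 0.95122942 * 0.56447544 - 87.82867715 * 0.48098804 = 7.9330

Answer: Price = 7.9330


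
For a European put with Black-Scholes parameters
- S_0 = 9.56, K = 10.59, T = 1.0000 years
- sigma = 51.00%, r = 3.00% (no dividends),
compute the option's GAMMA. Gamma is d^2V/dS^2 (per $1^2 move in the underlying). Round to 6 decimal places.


Answer: Gamma = 0.081302

Derivation:
d1 = 0.1131913087; d2 = -0.3968086913
phi(d1) = 0.3963947704; exp(-qT) = 1.0000000000; exp(-rT) = 0.9704455335
Gamma = exp(-qT) * phi(d1) / (S * sigma * sqrt(T)) = 1.0000000000 * 0.3963947704 / (9.5600 * 0.5100 * 1.0000000000) = 0.081302


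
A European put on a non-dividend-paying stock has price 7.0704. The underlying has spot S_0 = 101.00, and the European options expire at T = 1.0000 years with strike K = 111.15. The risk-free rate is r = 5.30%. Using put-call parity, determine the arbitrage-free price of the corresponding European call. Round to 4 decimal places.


Answer: Call price = 2.6580

Derivation:
Put-call parity: C - P = S_0 * exp(-qT) - K * exp(-rT).
S_0 * exp(-qT) = 101.0000 * 1.00000000 = 101.00000000
K * exp(-rT) = 111.1500 * 0.94838001 = 105.41243839
C = P + S*exp(-qT) - K*exp(-rT)
C = 7.0704 + 101.00000000 - 105.41243839 = 2.6580


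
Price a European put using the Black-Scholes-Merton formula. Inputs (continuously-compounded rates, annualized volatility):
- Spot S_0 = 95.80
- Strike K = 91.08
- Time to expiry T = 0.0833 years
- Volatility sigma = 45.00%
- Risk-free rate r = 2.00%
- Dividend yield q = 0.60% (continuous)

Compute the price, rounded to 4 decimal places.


Answer: Price = 2.7982

Derivation:
d1 = (ln(S/K) + (r - q + 0.5*sigma^2) * T) / (sigma * sqrt(T)) = 0.46293328
d2 = d1 - sigma * sqrt(T) = 0.33305545
exp(-rT) = 0.99833539; exp(-qT) = 0.99950032
P = K * exp(-rT) * N(-d2) - S_0 * exp(-qT) * N(-d1)
N(-d1) = 0.32170610; N(-d2) = 0.36954621
P = 91.0800 * 0.99833539 * 0.36954621 - 95.8000 * 0.99950032 * 0.32170610 = 2.7982


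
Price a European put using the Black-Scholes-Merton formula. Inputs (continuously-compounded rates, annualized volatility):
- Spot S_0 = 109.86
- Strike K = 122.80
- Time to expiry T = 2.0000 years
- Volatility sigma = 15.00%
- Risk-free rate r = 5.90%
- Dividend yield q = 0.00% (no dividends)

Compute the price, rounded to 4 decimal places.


Answer: Price = 8.8896

Derivation:
d1 = (ln(S/K) + (r - q + 0.5*sigma^2) * T) / (sigma * sqrt(T)) = 0.13741353
d2 = d1 - sigma * sqrt(T) = -0.07471850
exp(-rT) = 0.88869605; exp(-qT) = 1.00000000
P = K * exp(-rT) * N(-d2) - S_0 * exp(-qT) * N(-d1)
N(-d1) = 0.44535197; N(-d2) = 0.52978066
P = 122.8000 * 0.88869605 * 0.52978066 - 109.8600 * 1.00000000 * 0.44535197 = 8.8896


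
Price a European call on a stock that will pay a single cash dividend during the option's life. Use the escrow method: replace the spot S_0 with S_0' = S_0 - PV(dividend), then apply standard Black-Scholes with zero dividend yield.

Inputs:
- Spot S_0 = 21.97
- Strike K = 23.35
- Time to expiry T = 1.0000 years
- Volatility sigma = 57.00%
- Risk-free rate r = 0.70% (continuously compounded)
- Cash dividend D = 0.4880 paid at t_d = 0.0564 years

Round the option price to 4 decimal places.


PV(D) = D * exp(-r * t_d) = 0.4880 * 0.99960528 = 0.48780738
S_0' = S_0 - PV(D) = 21.9700 - 0.48780738 = 21.48219262
d1 = (ln(S_0'/K) + (r + sigma^2/2)*T) / (sigma*sqrt(T)) = 0.15101291
d2 = d1 - sigma*sqrt(T) = -0.41898709
exp(-rT) = 0.99302444
N(d1) = 0.56001723; N(d2) = 0.33761278
C = S_0' * N(d1) - K * exp(-rT) * N(d2) = 21.48219262 * 0.56001723 - 23.3500 * 0.99302444 * 0.33761278 = 4.2021

Answer: Price = 4.2021


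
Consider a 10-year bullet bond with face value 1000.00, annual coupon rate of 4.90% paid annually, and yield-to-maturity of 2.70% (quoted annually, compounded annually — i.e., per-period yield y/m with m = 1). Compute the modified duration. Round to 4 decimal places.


Coupon per period c = face * coupon_rate / m = 49.000000
Periods per year m = 1; per-period yield y/m = 0.027000
Number of cashflows N = 10
Cashflows (t years, CF_t, discount factor 1/(1+y/m)^(m*t), PV):
  t = 1.0000: CF_t = 49.000000, DF = 0.973710, PV = 47.711782
  t = 2.0000: CF_t = 49.000000, DF = 0.948111, PV = 46.457431
  t = 3.0000: CF_t = 49.000000, DF = 0.923185, PV = 45.236058
  t = 4.0000: CF_t = 49.000000, DF = 0.898914, PV = 44.046794
  t = 5.0000: CF_t = 49.000000, DF = 0.875282, PV = 42.888797
  t = 6.0000: CF_t = 49.000000, DF = 0.852270, PV = 41.761243
  t = 7.0000: CF_t = 49.000000, DF = 0.829864, PV = 40.663333
  t = 8.0000: CF_t = 49.000000, DF = 0.808047, PV = 39.594287
  t = 9.0000: CF_t = 49.000000, DF = 0.786803, PV = 38.553347
  t = 10.0000: CF_t = 1049.000000, DF = 0.766118, PV = 803.657593
Price P = sum_t PV_t = 1190.570665
First compute Macaulay numerator sum_t t * PV_t:
  t * PV_t at t = 1.0000: 47.711782
  t * PV_t at t = 2.0000: 92.914862
  t * PV_t at t = 3.0000: 135.708173
  t * PV_t at t = 4.0000: 176.187177
  t * PV_t at t = 5.0000: 214.443984
  t * PV_t at t = 6.0000: 250.567459
  t * PV_t at t = 7.0000: 284.643332
  t * PV_t at t = 8.0000: 316.754299
  t * PV_t at t = 9.0000: 346.980123
  t * PV_t at t = 10.0000: 8036.575929
Macaulay duration D = 9902.487120 / 1190.570665 = 8.317429
Modified duration = D / (1 + y/m) = 8.317429 / (1 + 0.027000) = 8.098763

Answer: Modified duration = 8.0988
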